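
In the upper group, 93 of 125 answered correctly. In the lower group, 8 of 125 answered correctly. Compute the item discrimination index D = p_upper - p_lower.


p_upper = 93/125 = 0.744
p_lower = 8/125 = 0.064
D = 0.744 - 0.064 = 0.68

0.68


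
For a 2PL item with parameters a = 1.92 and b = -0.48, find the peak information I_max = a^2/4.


For 2PL, max info at theta = b = -0.48
I_max = a^2 / 4 = 1.92^2 / 4
= 3.6864 / 4
I_max = 0.9216

0.9216


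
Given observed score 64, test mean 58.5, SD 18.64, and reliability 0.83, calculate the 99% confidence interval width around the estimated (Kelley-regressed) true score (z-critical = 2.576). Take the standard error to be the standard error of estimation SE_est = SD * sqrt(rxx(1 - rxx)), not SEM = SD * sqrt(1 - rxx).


True score estimate = 0.83*64 + 0.17*58.5 = 63.065
SE_est = SD * sqrt(rxx * (1 - rxx)) = 18.64 * sqrt(0.83 * 0.17) = 18.64 * sqrt(0.1411) = 7.001795
CI = T_est +/- z * SE_est, so width = 2 * z * SE_est = 2 * 2.576 * 7.001795
Width = 36.0732

36.0732


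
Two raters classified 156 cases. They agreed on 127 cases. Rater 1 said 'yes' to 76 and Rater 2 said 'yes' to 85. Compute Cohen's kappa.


P_o = 127/156 = 0.814103
P_e = (76*85 + 80*71) / 24336 = 0.498849
kappa = (P_o - P_e) / (1 - P_e)
kappa = (0.814103 - 0.498849) / (1 - 0.498849)
kappa = 0.6291

0.6291


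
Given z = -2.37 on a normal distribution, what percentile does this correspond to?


CDF(z) = 0.5 * (1 + erf(z/sqrt(2)))
erf(-1.6758) = -0.9822
CDF = 0.0089
Percentile rank = 0.0089 * 100 = 0.89

0.89


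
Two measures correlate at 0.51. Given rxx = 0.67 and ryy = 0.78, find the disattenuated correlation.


r_corrected = rxy / sqrt(rxx * ryy)
= 0.51 / sqrt(0.67 * 0.78)
= 0.51 / sqrt(0.5226)
= 0.51 / 0.722911
r_corrected = 0.7055

0.7055


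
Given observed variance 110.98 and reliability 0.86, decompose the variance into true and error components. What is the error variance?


var_true = rxx * var_obs = 0.86 * 110.98 = 95.4428
var_error = var_obs - var_true
var_error = 110.98 - 95.4428
var_error = 15.5372

15.5372


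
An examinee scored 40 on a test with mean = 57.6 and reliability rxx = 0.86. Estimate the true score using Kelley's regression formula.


T_est = rxx * X + (1 - rxx) * mean
T_est = 0.86 * 40 + 0.14 * 57.6
T_est = 34.4 + 8.064
T_est = 42.464

42.464


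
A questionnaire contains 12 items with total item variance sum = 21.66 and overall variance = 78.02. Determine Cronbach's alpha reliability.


alpha = (k/(k-1)) * (1 - sum(si^2)/s_total^2)
= (12/11) * (1 - 21.66/78.02)
alpha = 0.788

0.788


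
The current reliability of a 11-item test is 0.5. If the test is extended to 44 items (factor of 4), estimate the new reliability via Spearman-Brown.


r_new = (n * rxx) / (1 + (n-1) * rxx)
r_new = (4 * 0.5) / (1 + 3 * 0.5)
r_new = 2.0 / 2.5
r_new = 0.8

0.8


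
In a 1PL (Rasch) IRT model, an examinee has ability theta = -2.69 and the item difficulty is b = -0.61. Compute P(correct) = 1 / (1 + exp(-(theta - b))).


theta - b = -2.69 - -0.61 = -2.08
exp(-(theta - b)) = exp(2.08) = 8.0045
P = 1 / (1 + 8.0045)
P = 0.1111

0.1111


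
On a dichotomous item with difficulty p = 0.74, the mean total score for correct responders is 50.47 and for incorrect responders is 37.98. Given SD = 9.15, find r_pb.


q = 1 - p = 0.26
rpb = ((M1 - M0) / SD) * sqrt(p * q)
rpb = ((50.47 - 37.98) / 9.15) * sqrt(0.74 * 0.26)
rpb = 0.5987

0.5987


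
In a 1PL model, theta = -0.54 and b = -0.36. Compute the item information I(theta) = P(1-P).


P = 1/(1+exp(-(-0.54--0.36))) = 0.4551
I = P*(1-P) = 0.4551 * 0.5449
I = 0.248

0.248


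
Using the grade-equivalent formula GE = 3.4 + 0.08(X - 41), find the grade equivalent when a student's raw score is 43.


raw - median = 43 - 41 = 2
slope * diff = 0.08 * 2 = 0.16
GE = 3.4 + 0.16
GE = 3.56

3.56


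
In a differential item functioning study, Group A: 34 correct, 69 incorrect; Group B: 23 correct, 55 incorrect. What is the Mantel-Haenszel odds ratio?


Odds_A = 34/69 = 0.4928
Odds_B = 23/55 = 0.4182
OR = Odds_A / Odds_B = 0.4928 / 0.4182
Exactly, OR = (34 * 55) / (69 * 23) = 1870 / 1587
OR = 1.1783

1.1783


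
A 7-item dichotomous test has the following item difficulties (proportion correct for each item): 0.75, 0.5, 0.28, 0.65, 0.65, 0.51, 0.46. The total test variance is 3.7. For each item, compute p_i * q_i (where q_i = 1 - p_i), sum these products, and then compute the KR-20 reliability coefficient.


For each item, compute p_i * q_i:
  Item 1: 0.75 * 0.25 = 0.1875
  Item 2: 0.5 * 0.5 = 0.25
  Item 3: 0.28 * 0.72 = 0.2016
  Item 4: 0.65 * 0.35 = 0.2275
  Item 5: 0.65 * 0.35 = 0.2275
  Item 6: 0.51 * 0.49 = 0.2499
  Item 7: 0.46 * 0.54 = 0.2484
Sum(p_i * q_i) = 0.1875 + 0.25 + 0.2016 + 0.2275 + 0.2275 + 0.2499 + 0.2484 = 1.5924
KR-20 = (k/(k-1)) * (1 - Sum(p_i*q_i) / Var_total)
= (7/6) * (1 - 1.5924/3.7)
= 1.1667 * 0.5696
KR-20 = 0.6646

0.6646


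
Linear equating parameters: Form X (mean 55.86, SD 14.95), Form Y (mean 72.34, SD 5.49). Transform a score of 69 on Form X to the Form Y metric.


slope = SD_Y / SD_X = 5.49 / 14.95 ~ 0.3672
intercept = mean_Y - slope * mean_X = 72.34 - (5.49 / 14.95) * 55.86 ~ 51.8269
Y = slope * X + intercept. To avoid rounding drift from the rounded slope/intercept, evaluate the equivalent form Y = mean_Y + SD_Y * (X - mean_X) / SD_X at full precision:
Y = 72.34 + 5.49 * (69 - 55.86) / 14.95
Y = 72.34 + 5.49 * 13.14 / 14.95
Y = 72.34 + 72.1386 / 14.95
Y = 72.34 + 4.8253
Y = 77.1653

77.1653


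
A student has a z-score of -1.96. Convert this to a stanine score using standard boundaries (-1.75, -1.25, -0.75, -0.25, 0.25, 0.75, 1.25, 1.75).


Stanine boundaries: [-1.75, -1.25, -0.75, -0.25, 0.25, 0.75, 1.25, 1.75]
z = -1.96
Check each boundary:
  z < -1.75
  z < -1.25
  z < -0.75
  z < -0.25
  z < 0.25
  z < 0.75
  z < 1.25
  z < 1.75
Highest qualifying boundary gives stanine = 1

1


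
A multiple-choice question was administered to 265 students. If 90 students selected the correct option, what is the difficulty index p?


Item difficulty p = number correct / total examinees
p = 90 / 265
p = 0.3396

0.3396


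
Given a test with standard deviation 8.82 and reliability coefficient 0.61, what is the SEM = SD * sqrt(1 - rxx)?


SEM = SD * sqrt(1 - rxx)
SEM = 8.82 * sqrt(1 - 0.61)
SEM = 8.82 * sqrt(0.39) = 8.82 * 0.6245
SEM = 5.5081

5.5081


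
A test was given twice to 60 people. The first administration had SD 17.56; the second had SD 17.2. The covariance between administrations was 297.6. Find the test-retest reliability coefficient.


r = cov(X,Y) / (SD_X * SD_Y)
r = 297.6 / (17.56 * 17.2)
r = 297.6 / 302.032
r = 0.9853

0.9853


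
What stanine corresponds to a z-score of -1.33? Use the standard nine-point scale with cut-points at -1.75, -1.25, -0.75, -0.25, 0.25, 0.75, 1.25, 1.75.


Stanine boundaries: [-1.75, -1.25, -0.75, -0.25, 0.25, 0.75, 1.25, 1.75]
z = -1.33
Check each boundary:
  z >= -1.75 -> could be stanine 2
  z < -1.25
  z < -0.75
  z < -0.25
  z < 0.25
  z < 0.75
  z < 1.25
  z < 1.75
Highest qualifying boundary gives stanine = 2

2


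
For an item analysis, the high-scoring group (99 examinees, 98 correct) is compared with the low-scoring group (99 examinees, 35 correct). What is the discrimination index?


p_upper = 98/99 = 0.9899
p_lower = 35/99 = 0.3535
D = 0.9899 - 0.3535 = 0.6364

0.6364


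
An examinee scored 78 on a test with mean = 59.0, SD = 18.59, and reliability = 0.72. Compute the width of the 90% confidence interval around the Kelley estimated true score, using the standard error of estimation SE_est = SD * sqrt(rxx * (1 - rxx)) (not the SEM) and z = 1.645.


True score estimate = 0.72*78 + 0.28*59.0 = 72.68
SE_est = SD * sqrt(rxx * (1 - rxx)) = 18.59 * sqrt(0.72 * 0.28) = 18.59 * sqrt(0.2016) = 8.346889
CI = T_est +/- z * SE_est, so width = 2 * z * SE_est = 2 * 1.645 * 8.346889
Width = 27.4613

27.4613


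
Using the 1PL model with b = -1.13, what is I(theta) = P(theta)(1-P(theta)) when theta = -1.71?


P = 1/(1+exp(-(-1.71--1.13))) = 0.3589
I = P*(1-P) = 0.3589 * 0.6411
I = 0.2301

0.2301


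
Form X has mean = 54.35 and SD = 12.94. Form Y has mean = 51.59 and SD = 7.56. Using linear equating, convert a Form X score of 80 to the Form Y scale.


slope = SD_Y / SD_X = 7.56 / 12.94 ~ 0.5842
intercept = mean_Y - slope * mean_X = 51.59 - (7.56 / 12.94) * 54.35 ~ 19.8368
Y = slope * X + intercept. To avoid rounding drift from the rounded slope/intercept, evaluate the equivalent form Y = mean_Y + SD_Y * (X - mean_X) / SD_X at full precision:
Y = 51.59 + 7.56 * (80 - 54.35) / 12.94
Y = 51.59 + 7.56 * 25.65 / 12.94
Y = 51.59 + 193.914 / 12.94
Y = 51.59 + 14.9856
Y = 66.5756

66.5756


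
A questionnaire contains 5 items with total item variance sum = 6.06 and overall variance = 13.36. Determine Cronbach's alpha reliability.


alpha = (k/(k-1)) * (1 - sum(si^2)/s_total^2)
= (5/4) * (1 - 6.06/13.36)
alpha = 0.683

0.683


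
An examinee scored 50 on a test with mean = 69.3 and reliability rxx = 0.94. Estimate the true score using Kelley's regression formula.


T_est = rxx * X + (1 - rxx) * mean
T_est = 0.94 * 50 + 0.06 * 69.3
T_est = 47.0 + 4.158
T_est = 51.158

51.158


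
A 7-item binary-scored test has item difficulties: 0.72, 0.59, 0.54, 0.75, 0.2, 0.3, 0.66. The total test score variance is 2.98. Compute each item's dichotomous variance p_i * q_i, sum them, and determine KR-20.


For each item, compute p_i * q_i:
  Item 1: 0.72 * 0.28 = 0.2016
  Item 2: 0.59 * 0.41 = 0.2419
  Item 3: 0.54 * 0.46 = 0.2484
  Item 4: 0.75 * 0.25 = 0.1875
  Item 5: 0.2 * 0.8 = 0.16
  Item 6: 0.3 * 0.7 = 0.21
  Item 7: 0.66 * 0.34 = 0.2244
Sum(p_i * q_i) = 0.2016 + 0.2419 + 0.2484 + 0.1875 + 0.16 + 0.21 + 0.2244 = 1.4738
KR-20 = (k/(k-1)) * (1 - Sum(p_i*q_i) / Var_total)
= (7/6) * (1 - 1.4738/2.98)
= 1.1667 * 0.5054
KR-20 = 0.5897

0.5897


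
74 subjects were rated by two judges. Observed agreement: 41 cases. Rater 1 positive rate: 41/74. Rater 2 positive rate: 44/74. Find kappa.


P_o = 41/74 = 0.554054
P_e = (41*44 + 33*30) / 5476 = 0.510226
kappa = (P_o - P_e) / (1 - P_e)
kappa = (0.554054 - 0.510226) / (1 - 0.510226)
kappa = 0.0895

0.0895


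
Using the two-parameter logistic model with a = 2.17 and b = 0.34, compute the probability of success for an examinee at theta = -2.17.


a*(theta - b) = 2.17 * (-2.17 - 0.34) = -5.4467
exp(--5.4467) = 231.9913
P = 1 / (1 + 231.9913)
P = 0.0043

0.0043


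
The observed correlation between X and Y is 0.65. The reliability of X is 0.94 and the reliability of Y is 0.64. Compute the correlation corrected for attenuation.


r_corrected = rxy / sqrt(rxx * ryy)
= 0.65 / sqrt(0.94 * 0.64)
= 0.65 / sqrt(0.6016)
= 0.65 / 0.775629
r_corrected = 0.838

0.838


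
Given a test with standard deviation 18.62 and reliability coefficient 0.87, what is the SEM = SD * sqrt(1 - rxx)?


SEM = SD * sqrt(1 - rxx)
SEM = 18.62 * sqrt(1 - 0.87)
SEM = 18.62 * sqrt(0.13) = 18.62 * 0.360555
SEM = 6.7135

6.7135


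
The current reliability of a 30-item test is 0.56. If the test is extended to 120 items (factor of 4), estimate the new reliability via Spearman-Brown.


r_new = (n * rxx) / (1 + (n-1) * rxx)
r_new = (4 * 0.56) / (1 + 3 * 0.56)
r_new = 2.24 / 2.68
r_new = 0.8358

0.8358


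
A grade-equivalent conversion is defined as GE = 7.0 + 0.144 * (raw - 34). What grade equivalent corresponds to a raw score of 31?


raw - median = 31 - 34 = -3
slope * diff = 0.144 * -3 = -0.432
GE = 7.0 + -0.432
GE = 6.568

6.568


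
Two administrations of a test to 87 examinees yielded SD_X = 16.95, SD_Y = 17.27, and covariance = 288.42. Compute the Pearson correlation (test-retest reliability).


r = cov(X,Y) / (SD_X * SD_Y)
r = 288.42 / (16.95 * 17.27)
r = 288.42 / 292.7265
r = 0.9853

0.9853


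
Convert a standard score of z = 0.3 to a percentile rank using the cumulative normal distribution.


CDF(z) = 0.5 * (1 + erf(z/sqrt(2)))
erf(0.2121) = 0.2358
CDF = 0.6179
Percentile rank = 0.6179 * 100 = 61.79

61.79


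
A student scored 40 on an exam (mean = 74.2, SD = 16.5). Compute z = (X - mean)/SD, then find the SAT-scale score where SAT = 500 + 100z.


z = (X - mean) / SD = (40 - 74.2) / 16.5
z = -34.2 / 16.5
z = -2.0727
SAT-scale = SAT = 500 + 100z
Carry z at full precision (z = -34.2 / 16.5) into the conversion:
SAT-scale = 500 + 100 * (-34.2 / 16.5) = 500 + -3420 / 16.5
SAT-scale = 500 + -207.2727
SAT-scale = 292.7273

292.7273


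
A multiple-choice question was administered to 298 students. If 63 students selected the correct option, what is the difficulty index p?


Item difficulty p = number correct / total examinees
p = 63 / 298
p = 0.2114

0.2114


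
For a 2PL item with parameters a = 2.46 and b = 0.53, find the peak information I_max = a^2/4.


For 2PL, max info at theta = b = 0.53
I_max = a^2 / 4 = 2.46^2 / 4
= 6.0516 / 4
I_max = 1.5129

1.5129


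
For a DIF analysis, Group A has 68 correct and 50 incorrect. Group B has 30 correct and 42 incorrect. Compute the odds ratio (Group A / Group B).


Odds_A = 68/50 = 1.36
Odds_B = 30/42 = 0.7143
OR = Odds_A / Odds_B = 1.36 / 0.7143
Exactly, OR = (68 * 42) / (50 * 30) = 2856 / 1500
OR = 1.904

1.904


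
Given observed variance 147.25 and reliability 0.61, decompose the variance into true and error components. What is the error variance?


var_true = rxx * var_obs = 0.61 * 147.25 = 89.8225
var_error = var_obs - var_true
var_error = 147.25 - 89.8225
var_error = 57.4275

57.4275


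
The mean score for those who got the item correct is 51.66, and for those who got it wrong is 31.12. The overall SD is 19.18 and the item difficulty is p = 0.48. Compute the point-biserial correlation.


q = 1 - p = 0.52
rpb = ((M1 - M0) / SD) * sqrt(p * q)
rpb = ((51.66 - 31.12) / 19.18) * sqrt(0.48 * 0.52)
rpb = 0.535

0.535


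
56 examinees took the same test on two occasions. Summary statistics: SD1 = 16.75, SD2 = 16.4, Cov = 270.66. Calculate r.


r = cov(X,Y) / (SD_X * SD_Y)
r = 270.66 / (16.75 * 16.4)
r = 270.66 / 274.7
r = 0.9853

0.9853


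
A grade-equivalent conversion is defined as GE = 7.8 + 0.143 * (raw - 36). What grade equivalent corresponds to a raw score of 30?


raw - median = 30 - 36 = -6
slope * diff = 0.143 * -6 = -0.858
GE = 7.8 + -0.858
GE = 6.942

6.942


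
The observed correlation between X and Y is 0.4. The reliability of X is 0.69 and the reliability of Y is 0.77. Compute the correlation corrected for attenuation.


r_corrected = rxy / sqrt(rxx * ryy)
= 0.4 / sqrt(0.69 * 0.77)
= 0.4 / sqrt(0.5313)
= 0.4 / 0.728903
r_corrected = 0.5488

0.5488


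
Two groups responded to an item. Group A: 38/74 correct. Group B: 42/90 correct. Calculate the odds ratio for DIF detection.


Odds_A = 38/36 = 1.0556
Odds_B = 42/48 = 0.875
OR = Odds_A / Odds_B = 1.0556 / 0.875
Exactly, OR = (38 * 48) / (36 * 42) = 1824 / 1512
OR = 1.2063

1.2063


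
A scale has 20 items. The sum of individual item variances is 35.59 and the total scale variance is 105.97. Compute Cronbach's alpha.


alpha = (k/(k-1)) * (1 - sum(si^2)/s_total^2)
= (20/19) * (1 - 35.59/105.97)
alpha = 0.6991

0.6991


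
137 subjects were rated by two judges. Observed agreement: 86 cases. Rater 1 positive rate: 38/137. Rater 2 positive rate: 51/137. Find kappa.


P_o = 86/137 = 0.627737
P_e = (38*51 + 99*86) / 18769 = 0.556876
kappa = (P_o - P_e) / (1 - P_e)
kappa = (0.627737 - 0.556876) / (1 - 0.556876)
kappa = 0.1599

0.1599


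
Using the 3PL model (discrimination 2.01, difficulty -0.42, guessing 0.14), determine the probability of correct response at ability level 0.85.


logit = 2.01*(0.85 - -0.42) = 2.5527
P* = 1/(1 + exp(-2.5527)) = 0.9278
P = 0.14 + (1 - 0.14) * 0.9278
P = 0.9379

0.9379


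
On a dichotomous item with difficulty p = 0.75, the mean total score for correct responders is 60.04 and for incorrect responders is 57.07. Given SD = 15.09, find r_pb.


q = 1 - p = 0.25
rpb = ((M1 - M0) / SD) * sqrt(p * q)
rpb = ((60.04 - 57.07) / 15.09) * sqrt(0.75 * 0.25)
rpb = 0.0852

0.0852


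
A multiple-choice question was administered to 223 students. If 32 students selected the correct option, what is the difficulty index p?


Item difficulty p = number correct / total examinees
p = 32 / 223
p = 0.1435

0.1435


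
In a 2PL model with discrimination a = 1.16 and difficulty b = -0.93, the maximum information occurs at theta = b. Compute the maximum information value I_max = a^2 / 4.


For 2PL, max info at theta = b = -0.93
I_max = a^2 / 4 = 1.16^2 / 4
= 1.3456 / 4
I_max = 0.3364

0.3364


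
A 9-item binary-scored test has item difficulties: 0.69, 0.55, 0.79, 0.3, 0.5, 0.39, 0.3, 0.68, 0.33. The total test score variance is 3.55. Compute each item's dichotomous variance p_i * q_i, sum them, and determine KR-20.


For each item, compute p_i * q_i:
  Item 1: 0.69 * 0.31 = 0.2139
  Item 2: 0.55 * 0.45 = 0.2475
  Item 3: 0.79 * 0.21 = 0.1659
  Item 4: 0.3 * 0.7 = 0.21
  Item 5: 0.5 * 0.5 = 0.25
  Item 6: 0.39 * 0.61 = 0.2379
  Item 7: 0.3 * 0.7 = 0.21
  Item 8: 0.68 * 0.32 = 0.2176
  Item 9: 0.33 * 0.67 = 0.2211
Sum(p_i * q_i) = 0.2139 + 0.2475 + 0.1659 + 0.21 + 0.25 + 0.2379 + 0.21 + 0.2176 + 0.2211 = 1.9739
KR-20 = (k/(k-1)) * (1 - Sum(p_i*q_i) / Var_total)
= (9/8) * (1 - 1.9739/3.55)
= 1.125 * 0.444
KR-20 = 0.4995

0.4995


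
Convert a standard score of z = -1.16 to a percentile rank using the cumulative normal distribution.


CDF(z) = 0.5 * (1 + erf(z/sqrt(2)))
erf(-0.8202) = -0.754
CDF = 0.123
Percentile rank = 0.123 * 100 = 12.3

12.3


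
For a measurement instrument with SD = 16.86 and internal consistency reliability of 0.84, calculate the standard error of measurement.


SEM = SD * sqrt(1 - rxx)
SEM = 16.86 * sqrt(1 - 0.84)
SEM = 16.86 * sqrt(0.16) = 16.86 * 0.4
SEM = 6.744

6.744


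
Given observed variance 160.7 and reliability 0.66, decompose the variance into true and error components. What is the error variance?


var_true = rxx * var_obs = 0.66 * 160.7 = 106.062
var_error = var_obs - var_true
var_error = 160.7 - 106.062
var_error = 54.638

54.638


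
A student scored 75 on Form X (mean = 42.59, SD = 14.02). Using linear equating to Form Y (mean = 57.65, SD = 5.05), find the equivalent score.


slope = SD_Y / SD_X = 5.05 / 14.02 ~ 0.3602
intercept = mean_Y - slope * mean_X = 57.65 - (5.05 / 14.02) * 42.59 ~ 42.3091
Y = slope * X + intercept. To avoid rounding drift from the rounded slope/intercept, evaluate the equivalent form Y = mean_Y + SD_Y * (X - mean_X) / SD_X at full precision:
Y = 57.65 + 5.05 * (75 - 42.59) / 14.02
Y = 57.65 + 5.05 * 32.41 / 14.02
Y = 57.65 + 163.6705 / 14.02
Y = 57.65 + 11.6741
Y = 69.3241

69.3241


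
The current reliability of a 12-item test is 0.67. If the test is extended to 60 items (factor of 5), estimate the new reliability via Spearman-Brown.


r_new = (n * rxx) / (1 + (n-1) * rxx)
r_new = (5 * 0.67) / (1 + 4 * 0.67)
r_new = 3.35 / 3.68
r_new = 0.9103

0.9103


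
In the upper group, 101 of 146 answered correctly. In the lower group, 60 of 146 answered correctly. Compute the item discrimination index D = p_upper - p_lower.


p_upper = 101/146 = 0.6918
p_lower = 60/146 = 0.411
D = 0.6918 - 0.411 = 0.2808

0.2808


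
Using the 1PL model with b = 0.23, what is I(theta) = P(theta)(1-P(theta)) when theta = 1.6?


P = 1/(1+exp(-(1.6-0.23))) = 0.7974
I = P*(1-P) = 0.7974 * 0.2026
I = 0.1616

0.1616


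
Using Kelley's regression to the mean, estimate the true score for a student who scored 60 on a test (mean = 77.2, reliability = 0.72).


T_est = rxx * X + (1 - rxx) * mean
T_est = 0.72 * 60 + 0.28 * 77.2
T_est = 43.2 + 21.616
T_est = 64.816

64.816


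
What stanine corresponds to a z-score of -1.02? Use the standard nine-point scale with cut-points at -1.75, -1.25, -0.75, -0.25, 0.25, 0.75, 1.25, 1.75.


Stanine boundaries: [-1.75, -1.25, -0.75, -0.25, 0.25, 0.75, 1.25, 1.75]
z = -1.02
Check each boundary:
  z >= -1.75 -> could be stanine 2
  z >= -1.25 -> could be stanine 3
  z < -0.75
  z < -0.25
  z < 0.25
  z < 0.75
  z < 1.25
  z < 1.75
Highest qualifying boundary gives stanine = 3

3


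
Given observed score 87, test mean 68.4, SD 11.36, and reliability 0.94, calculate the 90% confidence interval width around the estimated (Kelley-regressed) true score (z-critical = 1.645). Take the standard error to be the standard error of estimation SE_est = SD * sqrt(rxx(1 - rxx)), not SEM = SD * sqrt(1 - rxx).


True score estimate = 0.94*87 + 0.06*68.4 = 85.884
SE_est = SD * sqrt(rxx * (1 - rxx)) = 11.36 * sqrt(0.94 * 0.06) = 11.36 * sqrt(0.0564) = 2.697851
CI = T_est +/- z * SE_est, so width = 2 * z * SE_est = 2 * 1.645 * 2.697851
Width = 8.8759

8.8759


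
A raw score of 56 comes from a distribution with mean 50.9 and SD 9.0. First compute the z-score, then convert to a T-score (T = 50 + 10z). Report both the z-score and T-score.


z = (X - mean) / SD = (56 - 50.9) / 9.0
z = 5.1 / 9.0
z = 0.5667
T-score = T = 50 + 10z
Carry z at full precision (z = 5.1 / 9.0) into the conversion:
T-score = 50 + 10 * (5.1 / 9.0) = 50 + 51 / 9.0
T-score = 50 + 5.6667
T-score = 55.6667

55.6667


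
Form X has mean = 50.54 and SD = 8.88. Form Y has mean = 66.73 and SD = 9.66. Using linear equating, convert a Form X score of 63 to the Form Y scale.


slope = SD_Y / SD_X = 9.66 / 8.88 ~ 1.0878
intercept = mean_Y - slope * mean_X = 66.73 - (9.66 / 8.88) * 50.54 ~ 11.7507
Y = slope * X + intercept. To avoid rounding drift from the rounded slope/intercept, evaluate the equivalent form Y = mean_Y + SD_Y * (X - mean_X) / SD_X at full precision:
Y = 66.73 + 9.66 * (63 - 50.54) / 8.88
Y = 66.73 + 9.66 * 12.46 / 8.88
Y = 66.73 + 120.3636 / 8.88
Y = 66.73 + 13.5545
Y = 80.2845

80.2845


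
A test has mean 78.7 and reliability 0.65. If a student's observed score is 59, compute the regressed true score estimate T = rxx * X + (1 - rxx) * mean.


T_est = rxx * X + (1 - rxx) * mean
T_est = 0.65 * 59 + 0.35 * 78.7
T_est = 38.35 + 27.545
T_est = 65.895

65.895


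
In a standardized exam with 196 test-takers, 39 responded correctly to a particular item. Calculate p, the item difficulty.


Item difficulty p = number correct / total examinees
p = 39 / 196
p = 0.199

0.199


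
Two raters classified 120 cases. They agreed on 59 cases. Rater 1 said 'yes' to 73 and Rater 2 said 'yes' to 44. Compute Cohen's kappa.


P_o = 59/120 = 0.491667
P_e = (73*44 + 47*76) / 14400 = 0.471111
kappa = (P_o - P_e) / (1 - P_e)
kappa = (0.491667 - 0.471111) / (1 - 0.471111)
kappa = 0.0389

0.0389


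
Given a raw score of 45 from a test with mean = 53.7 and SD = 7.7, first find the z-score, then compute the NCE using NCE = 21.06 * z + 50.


z = (X - mean) / SD = (45 - 53.7) / 7.7
z = -8.7 / 7.7
z = -1.1299
NCE = NCE = 21.06z + 50
Carry z at full precision (z = -8.7 / 7.7) into the conversion:
NCE = 21.06 * (-8.7 / 7.7) + 50 = -183.222 / 7.7 + 50
NCE = -23.7951 + 50
NCE = 26.2049

26.2049


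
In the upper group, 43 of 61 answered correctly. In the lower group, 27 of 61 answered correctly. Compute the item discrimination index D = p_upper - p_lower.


p_upper = 43/61 = 0.7049
p_lower = 27/61 = 0.4426
D = 0.7049 - 0.4426 = 0.2623

0.2623


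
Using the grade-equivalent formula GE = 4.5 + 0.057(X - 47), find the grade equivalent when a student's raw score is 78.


raw - median = 78 - 47 = 31
slope * diff = 0.057 * 31 = 1.767
GE = 4.5 + 1.767
GE = 6.267

6.267


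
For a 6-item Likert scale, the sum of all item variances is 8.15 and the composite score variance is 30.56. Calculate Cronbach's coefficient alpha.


alpha = (k/(k-1)) * (1 - sum(si^2)/s_total^2)
= (6/5) * (1 - 8.15/30.56)
alpha = 0.88

0.88


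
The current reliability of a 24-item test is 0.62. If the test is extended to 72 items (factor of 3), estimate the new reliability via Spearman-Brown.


r_new = (n * rxx) / (1 + (n-1) * rxx)
r_new = (3 * 0.62) / (1 + 2 * 0.62)
r_new = 1.86 / 2.24
r_new = 0.8304

0.8304


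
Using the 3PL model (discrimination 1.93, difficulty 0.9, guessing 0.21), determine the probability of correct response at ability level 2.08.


logit = 1.93*(2.08 - 0.9) = 2.2774
P* = 1/(1 + exp(-2.2774)) = 0.907
P = 0.21 + (1 - 0.21) * 0.907
P = 0.9265

0.9265


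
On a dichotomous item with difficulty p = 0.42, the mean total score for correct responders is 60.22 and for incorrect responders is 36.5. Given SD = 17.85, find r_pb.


q = 1 - p = 0.58
rpb = ((M1 - M0) / SD) * sqrt(p * q)
rpb = ((60.22 - 36.5) / 17.85) * sqrt(0.42 * 0.58)
rpb = 0.6559

0.6559


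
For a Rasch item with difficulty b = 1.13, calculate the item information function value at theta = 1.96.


P = 1/(1+exp(-(1.96-1.13))) = 0.6964
I = P*(1-P) = 0.6964 * 0.3036
I = 0.2114

0.2114


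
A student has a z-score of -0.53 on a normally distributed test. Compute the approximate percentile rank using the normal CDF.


CDF(z) = 0.5 * (1 + erf(z/sqrt(2)))
erf(-0.3748) = -0.4039
CDF = 0.2981
Percentile rank = 0.2981 * 100 = 29.81

29.81


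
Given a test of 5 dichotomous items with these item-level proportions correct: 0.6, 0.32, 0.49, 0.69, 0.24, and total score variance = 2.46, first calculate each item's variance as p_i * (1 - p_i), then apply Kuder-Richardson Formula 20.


For each item, compute p_i * q_i:
  Item 1: 0.6 * 0.4 = 0.24
  Item 2: 0.32 * 0.68 = 0.2176
  Item 3: 0.49 * 0.51 = 0.2499
  Item 4: 0.69 * 0.31 = 0.2139
  Item 5: 0.24 * 0.76 = 0.1824
Sum(p_i * q_i) = 0.24 + 0.2176 + 0.2499 + 0.2139 + 0.1824 = 1.1038
KR-20 = (k/(k-1)) * (1 - Sum(p_i*q_i) / Var_total)
= (5/4) * (1 - 1.1038/2.46)
= 1.25 * 0.5513
KR-20 = 0.6891

0.6891


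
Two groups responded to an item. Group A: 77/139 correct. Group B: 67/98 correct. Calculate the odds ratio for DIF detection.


Odds_A = 77/62 = 1.2419
Odds_B = 67/31 = 2.1613
OR = Odds_A / Odds_B = 1.2419 / 2.1613
Exactly, OR = (77 * 31) / (62 * 67) = 2387 / 4154
OR = 0.5746

0.5746


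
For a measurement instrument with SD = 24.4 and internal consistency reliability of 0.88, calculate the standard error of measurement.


SEM = SD * sqrt(1 - rxx)
SEM = 24.4 * sqrt(1 - 0.88)
SEM = 24.4 * sqrt(0.12) = 24.4 * 0.34641
SEM = 8.4524

8.4524


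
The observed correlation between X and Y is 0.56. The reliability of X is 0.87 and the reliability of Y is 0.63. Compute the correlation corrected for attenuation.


r_corrected = rxy / sqrt(rxx * ryy)
= 0.56 / sqrt(0.87 * 0.63)
= 0.56 / sqrt(0.5481)
= 0.56 / 0.740338
r_corrected = 0.7564

0.7564


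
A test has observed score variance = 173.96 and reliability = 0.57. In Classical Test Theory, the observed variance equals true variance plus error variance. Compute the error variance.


var_true = rxx * var_obs = 0.57 * 173.96 = 99.1572
var_error = var_obs - var_true
var_error = 173.96 - 99.1572
var_error = 74.8028

74.8028


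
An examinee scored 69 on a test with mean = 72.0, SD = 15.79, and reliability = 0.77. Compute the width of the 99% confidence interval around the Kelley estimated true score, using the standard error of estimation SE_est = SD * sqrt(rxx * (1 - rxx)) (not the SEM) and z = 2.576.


True score estimate = 0.77*69 + 0.23*72.0 = 69.69
SE_est = SD * sqrt(rxx * (1 - rxx)) = 15.79 * sqrt(0.77 * 0.23) = 15.79 * sqrt(0.1771) = 6.644945
CI = T_est +/- z * SE_est, so width = 2 * z * SE_est = 2 * 2.576 * 6.644945
Width = 34.2348

34.2348


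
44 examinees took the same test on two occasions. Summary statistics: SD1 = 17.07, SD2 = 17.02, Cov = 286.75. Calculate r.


r = cov(X,Y) / (SD_X * SD_Y)
r = 286.75 / (17.07 * 17.02)
r = 286.75 / 290.5314
r = 0.987

0.987


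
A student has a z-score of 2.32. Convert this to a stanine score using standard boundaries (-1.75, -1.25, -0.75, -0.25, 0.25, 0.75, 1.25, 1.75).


Stanine boundaries: [-1.75, -1.25, -0.75, -0.25, 0.25, 0.75, 1.25, 1.75]
z = 2.32
Check each boundary:
  z >= -1.75 -> could be stanine 2
  z >= -1.25 -> could be stanine 3
  z >= -0.75 -> could be stanine 4
  z >= -0.25 -> could be stanine 5
  z >= 0.25 -> could be stanine 6
  z >= 0.75 -> could be stanine 7
  z >= 1.25 -> could be stanine 8
  z >= 1.75 -> could be stanine 9
Highest qualifying boundary gives stanine = 9

9


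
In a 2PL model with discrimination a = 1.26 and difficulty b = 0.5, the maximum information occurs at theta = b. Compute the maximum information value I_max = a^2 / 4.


For 2PL, max info at theta = b = 0.5
I_max = a^2 / 4 = 1.26^2 / 4
= 1.5876 / 4
I_max = 0.3969

0.3969


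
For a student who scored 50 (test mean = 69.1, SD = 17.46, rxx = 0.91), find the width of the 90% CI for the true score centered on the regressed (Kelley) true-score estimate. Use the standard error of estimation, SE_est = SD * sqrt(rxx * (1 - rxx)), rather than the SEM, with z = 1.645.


True score estimate = 0.91*50 + 0.09*69.1 = 51.719
SE_est = SD * sqrt(rxx * (1 - rxx)) = 17.46 * sqrt(0.91 * 0.09) = 17.46 * sqrt(0.0819) = 4.996734
CI = T_est +/- z * SE_est, so width = 2 * z * SE_est = 2 * 1.645 * 4.996734
Width = 16.4393

16.4393


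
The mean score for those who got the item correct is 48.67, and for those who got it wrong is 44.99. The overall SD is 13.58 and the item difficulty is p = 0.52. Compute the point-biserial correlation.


q = 1 - p = 0.48
rpb = ((M1 - M0) / SD) * sqrt(p * q)
rpb = ((48.67 - 44.99) / 13.58) * sqrt(0.52 * 0.48)
rpb = 0.1354

0.1354


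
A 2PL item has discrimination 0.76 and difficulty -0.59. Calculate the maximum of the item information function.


For 2PL, max info at theta = b = -0.59
I_max = a^2 / 4 = 0.76^2 / 4
= 0.5776 / 4
I_max = 0.1444

0.1444


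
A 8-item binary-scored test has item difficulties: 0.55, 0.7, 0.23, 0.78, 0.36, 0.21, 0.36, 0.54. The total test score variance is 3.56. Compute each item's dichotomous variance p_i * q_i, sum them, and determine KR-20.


For each item, compute p_i * q_i:
  Item 1: 0.55 * 0.45 = 0.2475
  Item 2: 0.7 * 0.3 = 0.21
  Item 3: 0.23 * 0.77 = 0.1771
  Item 4: 0.78 * 0.22 = 0.1716
  Item 5: 0.36 * 0.64 = 0.2304
  Item 6: 0.21 * 0.79 = 0.1659
  Item 7: 0.36 * 0.64 = 0.2304
  Item 8: 0.54 * 0.46 = 0.2484
Sum(p_i * q_i) = 0.2475 + 0.21 + 0.1771 + 0.1716 + 0.2304 + 0.1659 + 0.2304 + 0.2484 = 1.6813
KR-20 = (k/(k-1)) * (1 - Sum(p_i*q_i) / Var_total)
= (8/7) * (1 - 1.6813/3.56)
= 1.1429 * 0.5277
KR-20 = 0.6031

0.6031


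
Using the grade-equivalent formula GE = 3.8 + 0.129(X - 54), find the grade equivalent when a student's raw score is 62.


raw - median = 62 - 54 = 8
slope * diff = 0.129 * 8 = 1.032
GE = 3.8 + 1.032
GE = 4.832

4.832


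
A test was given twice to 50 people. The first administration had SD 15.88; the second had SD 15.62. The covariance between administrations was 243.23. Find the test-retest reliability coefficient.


r = cov(X,Y) / (SD_X * SD_Y)
r = 243.23 / (15.88 * 15.62)
r = 243.23 / 248.0456
r = 0.9806

0.9806


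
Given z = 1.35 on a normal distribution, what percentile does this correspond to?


CDF(z) = 0.5 * (1 + erf(z/sqrt(2)))
erf(0.9546) = 0.823
CDF = 0.9115
Percentile rank = 0.9115 * 100 = 91.15

91.15


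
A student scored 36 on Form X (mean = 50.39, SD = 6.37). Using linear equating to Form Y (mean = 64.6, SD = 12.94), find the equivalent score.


slope = SD_Y / SD_X = 12.94 / 6.37 ~ 2.0314
intercept = mean_Y - slope * mean_X = 64.6 - (12.94 / 6.37) * 50.39 ~ -37.7621
Y = slope * X + intercept. To avoid rounding drift from the rounded slope/intercept, evaluate the equivalent form Y = mean_Y + SD_Y * (X - mean_X) / SD_X at full precision:
Y = 64.6 + 12.94 * (36 - 50.39) / 6.37
Y = 64.6 - 12.94 * 14.39 / 6.37
Y = 64.6 - 186.2066 / 6.37
Y = 64.6 - 29.2318
Y = 35.3682

35.3682


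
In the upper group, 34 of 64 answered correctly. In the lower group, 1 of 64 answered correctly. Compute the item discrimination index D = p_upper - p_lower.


p_upper = 34/64 = 0.5312
p_lower = 1/64 = 0.0156
D = 0.5312 - 0.0156 = 0.5156

0.5156


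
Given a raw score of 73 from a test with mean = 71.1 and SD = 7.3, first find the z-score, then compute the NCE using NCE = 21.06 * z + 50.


z = (X - mean) / SD = (73 - 71.1) / 7.3
z = 1.9 / 7.3
z = 0.2603
NCE = NCE = 21.06z + 50
Carry z at full precision (z = 1.9 / 7.3) into the conversion:
NCE = 21.06 * (1.9 / 7.3) + 50 = 40.014 / 7.3 + 50
NCE = 5.4814 + 50
NCE = 55.4814

55.4814


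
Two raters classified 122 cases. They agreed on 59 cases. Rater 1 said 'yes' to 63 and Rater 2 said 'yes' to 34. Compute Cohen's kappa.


P_o = 59/122 = 0.483607
P_e = (63*34 + 59*88) / 14884 = 0.492744
kappa = (P_o - P_e) / (1 - P_e)
kappa = (0.483607 - 0.492744) / (1 - 0.492744)
kappa = -0.018

-0.018


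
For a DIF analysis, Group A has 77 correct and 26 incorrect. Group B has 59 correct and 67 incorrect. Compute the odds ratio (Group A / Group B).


Odds_A = 77/26 = 2.9615
Odds_B = 59/67 = 0.8806
OR = Odds_A / Odds_B = 2.9615 / 0.8806
Exactly, OR = (77 * 67) / (26 * 59) = 5159 / 1534
OR = 3.3631

3.3631


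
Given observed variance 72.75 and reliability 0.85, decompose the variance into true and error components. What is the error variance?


var_true = rxx * var_obs = 0.85 * 72.75 = 61.8375
var_error = var_obs - var_true
var_error = 72.75 - 61.8375
var_error = 10.9125

10.9125


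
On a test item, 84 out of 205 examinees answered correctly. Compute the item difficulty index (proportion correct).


Item difficulty p = number correct / total examinees
p = 84 / 205
p = 0.4098

0.4098


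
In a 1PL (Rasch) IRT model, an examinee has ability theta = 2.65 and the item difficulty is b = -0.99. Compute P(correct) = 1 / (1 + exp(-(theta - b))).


theta - b = 2.65 - -0.99 = 3.64
exp(-(theta - b)) = exp(-3.64) = 0.0263
P = 1 / (1 + 0.0263)
P = 0.9744

0.9744


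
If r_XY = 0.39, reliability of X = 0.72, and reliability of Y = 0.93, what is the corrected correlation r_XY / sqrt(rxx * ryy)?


r_corrected = rxy / sqrt(rxx * ryy)
= 0.39 / sqrt(0.72 * 0.93)
= 0.39 / sqrt(0.6696)
= 0.39 / 0.818291
r_corrected = 0.4766

0.4766


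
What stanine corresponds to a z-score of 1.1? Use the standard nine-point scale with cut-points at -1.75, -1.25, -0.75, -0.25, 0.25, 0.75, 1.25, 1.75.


Stanine boundaries: [-1.75, -1.25, -0.75, -0.25, 0.25, 0.75, 1.25, 1.75]
z = 1.1
Check each boundary:
  z >= -1.75 -> could be stanine 2
  z >= -1.25 -> could be stanine 3
  z >= -0.75 -> could be stanine 4
  z >= -0.25 -> could be stanine 5
  z >= 0.25 -> could be stanine 6
  z >= 0.75 -> could be stanine 7
  z < 1.25
  z < 1.75
Highest qualifying boundary gives stanine = 7

7


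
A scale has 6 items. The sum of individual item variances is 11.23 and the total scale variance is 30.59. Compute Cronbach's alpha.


alpha = (k/(k-1)) * (1 - sum(si^2)/s_total^2)
= (6/5) * (1 - 11.23/30.59)
alpha = 0.7595

0.7595


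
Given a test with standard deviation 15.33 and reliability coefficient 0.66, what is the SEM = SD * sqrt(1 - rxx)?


SEM = SD * sqrt(1 - rxx)
SEM = 15.33 * sqrt(1 - 0.66)
SEM = 15.33 * sqrt(0.34) = 15.33 * 0.583095
SEM = 8.9388

8.9388


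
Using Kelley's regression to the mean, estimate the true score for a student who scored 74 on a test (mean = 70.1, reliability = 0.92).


T_est = rxx * X + (1 - rxx) * mean
T_est = 0.92 * 74 + 0.08 * 70.1
T_est = 68.08 + 5.608
T_est = 73.688

73.688


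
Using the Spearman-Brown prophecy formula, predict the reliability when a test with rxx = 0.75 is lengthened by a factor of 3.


r_new = (n * rxx) / (1 + (n-1) * rxx)
r_new = (3 * 0.75) / (1 + 2 * 0.75)
r_new = 2.25 / 2.5
r_new = 0.9

0.9


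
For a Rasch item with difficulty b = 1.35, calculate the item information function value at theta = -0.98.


P = 1/(1+exp(-(-0.98-1.35))) = 0.0887
I = P*(1-P) = 0.0887 * 0.9113
I = 0.0808

0.0808


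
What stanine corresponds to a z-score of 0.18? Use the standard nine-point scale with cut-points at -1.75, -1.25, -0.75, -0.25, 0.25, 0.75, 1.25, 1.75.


Stanine boundaries: [-1.75, -1.25, -0.75, -0.25, 0.25, 0.75, 1.25, 1.75]
z = 0.18
Check each boundary:
  z >= -1.75 -> could be stanine 2
  z >= -1.25 -> could be stanine 3
  z >= -0.75 -> could be stanine 4
  z >= -0.25 -> could be stanine 5
  z < 0.25
  z < 0.75
  z < 1.25
  z < 1.75
Highest qualifying boundary gives stanine = 5

5


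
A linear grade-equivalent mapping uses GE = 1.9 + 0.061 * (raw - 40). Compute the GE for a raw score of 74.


raw - median = 74 - 40 = 34
slope * diff = 0.061 * 34 = 2.074
GE = 1.9 + 2.074
GE = 3.974

3.974


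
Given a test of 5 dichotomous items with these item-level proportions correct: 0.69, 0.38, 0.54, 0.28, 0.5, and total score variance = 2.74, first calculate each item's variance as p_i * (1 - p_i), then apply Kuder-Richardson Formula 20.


For each item, compute p_i * q_i:
  Item 1: 0.69 * 0.31 = 0.2139
  Item 2: 0.38 * 0.62 = 0.2356
  Item 3: 0.54 * 0.46 = 0.2484
  Item 4: 0.28 * 0.72 = 0.2016
  Item 5: 0.5 * 0.5 = 0.25
Sum(p_i * q_i) = 0.2139 + 0.2356 + 0.2484 + 0.2016 + 0.25 = 1.1495
KR-20 = (k/(k-1)) * (1 - Sum(p_i*q_i) / Var_total)
= (5/4) * (1 - 1.1495/2.74)
= 1.25 * 0.5805
KR-20 = 0.7256

0.7256


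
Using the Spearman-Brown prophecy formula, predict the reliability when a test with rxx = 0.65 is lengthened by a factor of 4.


r_new = (n * rxx) / (1 + (n-1) * rxx)
r_new = (4 * 0.65) / (1 + 3 * 0.65)
r_new = 2.6 / 2.95
r_new = 0.8814

0.8814


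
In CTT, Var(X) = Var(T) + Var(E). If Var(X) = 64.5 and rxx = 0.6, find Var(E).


var_true = rxx * var_obs = 0.6 * 64.5 = 38.7
var_error = var_obs - var_true
var_error = 64.5 - 38.7
var_error = 25.8

25.8


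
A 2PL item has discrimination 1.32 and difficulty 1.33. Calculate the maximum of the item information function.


For 2PL, max info at theta = b = 1.33
I_max = a^2 / 4 = 1.32^2 / 4
= 1.7424 / 4
I_max = 0.4356

0.4356


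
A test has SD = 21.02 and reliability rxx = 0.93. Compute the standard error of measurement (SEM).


SEM = SD * sqrt(1 - rxx)
SEM = 21.02 * sqrt(1 - 0.93)
SEM = 21.02 * sqrt(0.07) = 21.02 * 0.264575
SEM = 5.5614

5.5614


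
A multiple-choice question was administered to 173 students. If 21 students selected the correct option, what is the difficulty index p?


Item difficulty p = number correct / total examinees
p = 21 / 173
p = 0.1214

0.1214


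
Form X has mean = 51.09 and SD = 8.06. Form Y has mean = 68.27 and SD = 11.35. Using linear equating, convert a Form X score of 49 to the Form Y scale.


slope = SD_Y / SD_X = 11.35 / 8.06 ~ 1.4082
intercept = mean_Y - slope * mean_X = 68.27 - (11.35 / 8.06) * 51.09 ~ -3.6744
Y = slope * X + intercept. To avoid rounding drift from the rounded slope/intercept, evaluate the equivalent form Y = mean_Y + SD_Y * (X - mean_X) / SD_X at full precision:
Y = 68.27 + 11.35 * (49 - 51.09) / 8.06
Y = 68.27 - 11.35 * 2.09 / 8.06
Y = 68.27 - 23.7215 / 8.06
Y = 68.27 - 2.9431
Y = 65.3269

65.3269


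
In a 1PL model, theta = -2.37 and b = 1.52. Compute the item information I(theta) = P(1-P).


P = 1/(1+exp(-(-2.37-1.52))) = 0.02
I = P*(1-P) = 0.02 * 0.98
I = 0.0196

0.0196


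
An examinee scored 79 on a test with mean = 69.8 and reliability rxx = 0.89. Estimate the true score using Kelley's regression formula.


T_est = rxx * X + (1 - rxx) * mean
T_est = 0.89 * 79 + 0.11 * 69.8
T_est = 70.31 + 7.678
T_est = 77.988

77.988


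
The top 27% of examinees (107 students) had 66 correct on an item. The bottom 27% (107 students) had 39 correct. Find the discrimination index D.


p_upper = 66/107 = 0.6168
p_lower = 39/107 = 0.3645
D = 0.6168 - 0.3645 = 0.2523

0.2523


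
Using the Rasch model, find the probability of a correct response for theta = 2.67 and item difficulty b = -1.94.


theta - b = 2.67 - -1.94 = 4.61
exp(-(theta - b)) = exp(-4.61) = 0.01
P = 1 / (1 + 0.01)
P = 0.9901

0.9901


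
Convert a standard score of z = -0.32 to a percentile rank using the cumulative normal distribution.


CDF(z) = 0.5 * (1 + erf(z/sqrt(2)))
erf(-0.2263) = -0.251
CDF = 0.3745
Percentile rank = 0.3745 * 100 = 37.45

37.45
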